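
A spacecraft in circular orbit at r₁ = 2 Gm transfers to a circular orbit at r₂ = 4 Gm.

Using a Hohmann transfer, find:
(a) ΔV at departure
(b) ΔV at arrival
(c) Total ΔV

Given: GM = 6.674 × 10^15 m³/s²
r₁ = 2 Gm = 2 × 10^9 m
r₂ = 4 Gm = 4 × 10^9 m
GM = 6.674 × 10^15 m³/s²
Transfer ellipse: a_t = (r₁ + r₂)/2 = 3 × 10^9 m
Circular speed at r₁: v₁ = √(GM/r₁) = 1826.75 m/s
Transfer speed at r₁ (periapsis): v₁ₜ = √(GM(2/r₁ − 1/a_t)) = 2109.34 m/s
(a) ΔV₁ = v₁ₜ − v₁ = 282.599 m/s ≈ 282.6 m/s
Circular speed at r₂: v₂ = √(GM/r₂) = 1291.7 m/s
Transfer speed at r₂ (apoapsis): v₂ₜ = √(GM(2/r₂ − 1/a_t)) = 1054.67 m/s
(b) ΔV₂ = v₂ − v₂ₜ = 237.032 m/s ≈ 237 m/s
(c) ΔV_total = ΔV₁ + ΔV₂ = 519.631 m/s ≈ 519.6 m/s

Final answer:
(a) ΔV₁ = 282.6 m/s
(b) ΔV₂ = 237 m/s
(c) ΔV_total = 519.6 m/s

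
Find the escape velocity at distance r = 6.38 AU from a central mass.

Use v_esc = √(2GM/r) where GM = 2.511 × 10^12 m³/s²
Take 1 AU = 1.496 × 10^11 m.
r = 6.38 AU = 9.54448 × 10^11 m
GM = 2.511 × 10^12 m³/s²
2GM/r = 2 × (2.511 × 10^12) / (9.54448 × 10^11) = 5.26168 m²/s²
v_esc = √(2GM/r) = 2.29384 m/s ≈ 2.294 m/s

Final answer: 2.294 m/s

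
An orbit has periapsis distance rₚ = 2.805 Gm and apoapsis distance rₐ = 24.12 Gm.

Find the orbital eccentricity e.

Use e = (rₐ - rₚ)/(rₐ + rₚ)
rₚ = 2.805 Gm = 2.805 × 10^9 m
rₐ = 24.12 Gm = 2.412 × 10^10 m
rₐ − rₚ = 2.1315 × 10^10 m
rₐ + rₚ = 2.6925 × 10^10 m
e = (rₐ − rₚ)/(rₐ + rₚ) = 0.791643

Final answer: e = 0.7916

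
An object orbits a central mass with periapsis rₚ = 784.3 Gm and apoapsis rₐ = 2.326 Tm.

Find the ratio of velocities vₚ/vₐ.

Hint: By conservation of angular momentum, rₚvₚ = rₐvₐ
rₚ = 784.3 Gm = 7.843 × 10^11 m
rₐ = 2.326 Tm = 2.326 × 10^12 m
rₚvₚ = rₐvₐ  ⇒  vₚ/vₐ = rₐ/rₚ
vₚ/vₐ = (2.326 × 10^12) / (7.843 × 10^11) = 2.9657

Final answer: vₚ/vₐ = 2.966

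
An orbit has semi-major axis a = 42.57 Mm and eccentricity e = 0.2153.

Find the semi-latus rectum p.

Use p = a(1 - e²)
a = 42.57 Mm = 4.257 × 10^7 m
e = 0.2153,  e² = 0.0463541,  1 − e² = 0.953646
p = a(1 − e²) = 4.257 × 10^7 m × 0.953646 = 4.05967 × 10^7 m ≈ 40.6 Mm

Final answer: p = 40.6 Mm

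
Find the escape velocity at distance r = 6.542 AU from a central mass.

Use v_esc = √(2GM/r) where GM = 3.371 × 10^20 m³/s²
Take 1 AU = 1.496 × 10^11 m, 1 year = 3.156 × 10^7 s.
r = 6.542 AU = 9.78683 × 10^11 m
GM = 3.371 × 10^20 m³/s²
2GM/r = 2 × (3.371 × 10^20) / (9.78683 × 10^11) = 6.88885 × 10^8 m²/s²
v_esc = √(2GM/r) = 26246.6 m/s ≈ 5.537 AU/year

Final answer: 5.537 AU/year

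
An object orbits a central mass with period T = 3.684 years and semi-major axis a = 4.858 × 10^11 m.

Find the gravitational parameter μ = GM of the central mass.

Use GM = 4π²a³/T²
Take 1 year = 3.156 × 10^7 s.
T = 3.684 years = 1.16267 × 10^8 s
a = 4.858 × 10^11 m
a³ = 1.1465 × 10^35 m³
T² = 1.3518 × 10^16 s²
GM = 4π² × (1.1465 × 10^35) / (1.3518 × 10^16) = 3.34826 × 10^20 m³/s²
GM ≈ 3.348 × 10^20 m³/s²

Final answer: GM = 3.348 × 10^20 m³/s²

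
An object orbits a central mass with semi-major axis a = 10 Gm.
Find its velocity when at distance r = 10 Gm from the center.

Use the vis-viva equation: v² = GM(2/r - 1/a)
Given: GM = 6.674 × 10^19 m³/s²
a = 10 Gm = 1 × 10^10 m
r = 10 Gm = 1 × 10^10 m
GM = 6.674 × 10^19 m³/s²
2/r − 1/a = 2 × 10^-10 − 1 × 10^-10 = 1 × 10^-10 m⁻¹
v² = GM (2/r − 1/a) = 6.674 × 10^9 m²/s²
v = 81694.6 m/s ≈ 81.69 km/s

Final answer: 81.69 km/s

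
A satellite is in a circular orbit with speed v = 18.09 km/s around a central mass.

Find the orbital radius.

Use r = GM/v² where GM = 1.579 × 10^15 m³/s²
v = 18.09 km/s = 18090 m/s
GM = 1.579 × 10^15 m³/s²
v² = 3.27248 × 10^8 m²/s²
r = GM/v² = (1.579 × 10^15) / (3.27248 × 10^8) = 4.82509 × 10^6 m ≈ 4.825 Mm

Final answer: 4.825 Mm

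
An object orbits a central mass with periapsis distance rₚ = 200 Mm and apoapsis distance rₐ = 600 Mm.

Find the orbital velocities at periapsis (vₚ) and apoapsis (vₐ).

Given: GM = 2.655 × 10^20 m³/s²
rₚ = 200 Mm = 2 × 10^8 m
rₐ = 600 Mm = 6 × 10^8 m
GM = 2.655 × 10^20 m³/s²
a = (rₚ + rₐ)/2 = 4 × 10^8 m
Vis-viva: v² = GM (2/r − 1/a)
vₚ² = 2.655 × 10^20 × (1 × 10^-8 − 2.5 × 10^-9) = 1.99125 × 10^12 m²/s²
vₚ = 1.41112 × 10^6 m/s ≈ 1411 km/s
vₐ² = 2.655 × 10^20 × (3.33333 × 10^-9 − 2.5 × 10^-9) = 2.2125 × 10^11 m²/s²
vₐ = 470372 m/s ≈ 470.4 km/s

Final answer: vₚ = 1411 km/s, vₐ = 470.4 km/s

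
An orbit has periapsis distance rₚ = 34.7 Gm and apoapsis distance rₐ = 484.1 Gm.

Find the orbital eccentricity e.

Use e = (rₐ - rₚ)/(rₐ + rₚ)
rₚ = 34.7 Gm = 3.47 × 10^10 m
rₐ = 484.1 Gm = 4.841 × 10^11 m
rₐ − rₚ = 4.494 × 10^11 m
rₐ + rₚ = 5.188 × 10^11 m
e = (rₐ − rₚ)/(rₐ + rₚ) = 0.86623

Final answer: e = 0.8662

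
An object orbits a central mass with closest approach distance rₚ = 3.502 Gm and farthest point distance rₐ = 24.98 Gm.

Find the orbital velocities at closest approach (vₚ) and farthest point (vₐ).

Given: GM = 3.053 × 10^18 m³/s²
rₚ = 3.502 Gm = 3.502 × 10^9 m
rₐ = 24.98 Gm = 2.498 × 10^10 m
GM = 3.053 × 10^18 m³/s²
a = (rₚ + rₐ)/2 = 1.4241 × 10^10 m
Vis-viva: v² = GM (2/r − 1/a)
vₚ² = 3.053 × 10^18 × (5.71102 × 10^-10 − 7.02198 × 10^-11) = 1.52919 × 10^9 m²/s²
vₚ = 39104.9 m/s ≈ 39.1 km/s
vₐ² = 3.053 × 10^18 × (8.00641 × 10^-11 − 7.02198 × 10^-11) = 3.00545 × 10^7 m²/s²
vₐ = 5482.2 m/s ≈ 5.482 km/s

Final answer: vₚ = 39.1 km/s, vₐ = 5.482 km/s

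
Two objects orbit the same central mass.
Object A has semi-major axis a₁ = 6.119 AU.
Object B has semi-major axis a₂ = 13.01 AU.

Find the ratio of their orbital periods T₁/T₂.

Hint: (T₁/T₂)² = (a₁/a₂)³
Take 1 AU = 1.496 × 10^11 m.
a₁ = 6.119 AU = 9.15402 × 10^11 m
a₂ = 13.01 AU = 1.9463 × 10^12 m
a₁/a₂ = 0.470331
T₁/T₂ = (a₁/a₂)^(3/2) = (0.470331)^1.5 = 0.322556

Final answer: T₁/T₂ = 0.3226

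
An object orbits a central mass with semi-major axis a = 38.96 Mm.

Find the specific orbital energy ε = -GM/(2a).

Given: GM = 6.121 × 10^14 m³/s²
a = 38.96 Mm = 3.896 × 10^7 m
GM = 6.121 × 10^14 m³/s²
2a = 7.792 × 10^7 m
ε = −GM/(2a) = -7.85549 × 10^6 J/kg ≈ -7.855 MJ/kg

Final answer: -7.855 MJ/kg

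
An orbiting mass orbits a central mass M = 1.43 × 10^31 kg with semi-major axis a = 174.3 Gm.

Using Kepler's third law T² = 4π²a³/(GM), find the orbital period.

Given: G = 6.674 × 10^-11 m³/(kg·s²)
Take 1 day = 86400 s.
M = 1.43 × 10^31 kg
GM = G × M = 6.674 × 10^-11 × 1.43 × 10^31 = 9.54382 × 10^20 m³/s²
a = 174.3 Gm = 1.743 × 10^11 m
a³ = 5.29532 × 10^33 m³
T = 2π √(a³/GM) = 2π √((5.29532 × 10^33) / (9.54382 × 10^20)) = 2π × 2.35551 × 10^6 s
T = 1.48001 × 10^7 s ≈ 171.3 days

Final answer: 171.3 days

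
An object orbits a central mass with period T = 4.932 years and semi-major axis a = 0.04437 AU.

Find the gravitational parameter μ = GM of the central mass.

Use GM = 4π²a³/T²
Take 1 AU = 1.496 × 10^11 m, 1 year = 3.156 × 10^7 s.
T = 4.932 years = 1.55654 × 10^8 s
a = 0.04437 AU = 6.63775 × 10^9 m
a³ = 2.92458 × 10^29 m³
T² = 2.42281 × 10^16 s²
GM = 4π² × (2.92458 × 10^29) / (2.42281 × 10^16) = 4.76544 × 10^14 m³/s²
GM ≈ 4.765 × 10^14 m³/s²

Final answer: GM = 4.765 × 10^14 m³/s²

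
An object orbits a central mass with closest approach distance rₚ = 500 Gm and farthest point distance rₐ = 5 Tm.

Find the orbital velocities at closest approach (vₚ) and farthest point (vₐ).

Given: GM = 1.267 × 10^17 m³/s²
rₚ = 500 Gm = 5 × 10^11 m
rₐ = 5 Tm = 5 × 10^12 m
GM = 1.267 × 10^17 m³/s²
a = (rₚ + rₐ)/2 = 2.75 × 10^12 m
Vis-viva: v² = GM (2/r − 1/a)
vₚ² = 1.267 × 10^17 × (4 × 10^-12 − 3.63636 × 10^-13) = 460727 m²/s²
vₚ = 678.769 m/s ≈ 678.8 m/s
vₐ² = 1.267 × 10^17 × (4 × 10^-13 − 3.63636 × 10^-13) = 4607.27 m²/s²
vₐ = 67.8769 m/s ≈ 67.88 m/s

Final answer: vₚ = 678.8 m/s, vₐ = 67.88 m/s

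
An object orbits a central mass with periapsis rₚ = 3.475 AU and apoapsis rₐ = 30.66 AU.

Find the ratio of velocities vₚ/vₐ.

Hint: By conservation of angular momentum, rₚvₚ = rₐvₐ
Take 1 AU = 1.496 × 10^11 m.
rₚ = 3.475 AU = 5.1986 × 10^11 m
rₐ = 30.66 AU = 4.58674 × 10^12 m
rₚvₚ = rₐvₐ  ⇒  vₚ/vₐ = rₐ/rₚ
vₚ/vₐ = (4.58674 × 10^12) / (5.1986 × 10^11) = 8.82302

Final answer: vₚ/vₐ = 8.823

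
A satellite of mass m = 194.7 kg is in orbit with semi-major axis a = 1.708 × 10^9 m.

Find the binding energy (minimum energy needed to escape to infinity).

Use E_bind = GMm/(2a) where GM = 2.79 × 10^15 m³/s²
a = 1.708 × 10^9 m
GM = 2.79 × 10^15 m³/s²
m = 194.7 kg
GMm = 2.79 × 10^15 × 194.7 = 5.43213 × 10^17 m³·kg/s²
2a = 3.416 × 10^9 m
E_bind = GMm/(2a) = 1.5902 × 10^8 J ≈ 159 MJ

Final answer: 159 MJ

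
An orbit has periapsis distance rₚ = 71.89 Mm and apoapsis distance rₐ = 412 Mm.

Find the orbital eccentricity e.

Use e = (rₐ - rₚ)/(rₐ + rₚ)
rₚ = 71.89 Mm = 7.189 × 10^7 m
rₐ = 412 Mm = 4.12 × 10^8 m
rₐ − rₚ = 3.4011 × 10^8 m
rₐ + rₚ = 4.8389 × 10^8 m
e = (rₐ − rₚ)/(rₐ + rₚ) = 0.702866

Final answer: e = 0.7029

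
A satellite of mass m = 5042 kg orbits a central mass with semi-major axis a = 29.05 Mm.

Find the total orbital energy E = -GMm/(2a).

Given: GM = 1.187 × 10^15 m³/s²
a = 29.05 Mm = 2.905 × 10^7 m
GM = 1.187 × 10^15 m³/s²
2a = 5.81 × 10^7 m
GMm = 1.187 × 10^15 × 5042 = 5.98485 × 10^18 m³·kg/s²
E = −GMm/(2a) = -1.0301 × 10^11 J ≈ -103 GJ

Final answer: -103 GJ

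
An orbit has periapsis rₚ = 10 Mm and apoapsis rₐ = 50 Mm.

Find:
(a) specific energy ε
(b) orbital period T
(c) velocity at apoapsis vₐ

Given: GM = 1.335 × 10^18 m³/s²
rₚ = 10 Mm = 1 × 10^7 m
rₐ = 50 Mm = 5 × 10^7 m
GM = 1.335 × 10^18 m³/s²
a = (rₚ + rₐ)/2 = 3 × 10^7 m
e = (rₐ − rₚ)/(rₐ + rₚ) = (4 × 10^7) / (6 × 10^7) = 0.666667
(a) 2a = 6 × 10^7 m;  ε = −GM/(2a) = -2.225 × 10^10 J/kg ≈ -22.25 GJ/kg
(b) a³ = 2.7 × 10^22 m³;  T = 2π √(a³/GM) = 2π × 142.214 s = 893.555 s ≈ 14.89 minutes
(c) vₐ² = GM (2/rₐ − 1/a) = 1.335 × 10^18 × (4 × 10^-8 − 3.33333 × 10^-8) = 8.9 × 10^9 m²/s²;  vₐ = 94339.8 m/s ≈ 94.34 km/s

Final answer:
(a) specific energy ε = -22.25 GJ/kg
(b) orbital period T = 14.89 minutes
(c) velocity at apoapsis vₐ = 94.34 km/s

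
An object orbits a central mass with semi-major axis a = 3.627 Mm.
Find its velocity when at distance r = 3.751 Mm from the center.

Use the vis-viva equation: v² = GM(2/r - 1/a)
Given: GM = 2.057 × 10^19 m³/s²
a = 3.627 Mm = 3.627 × 10^6 m
r = 3.751 Mm = 3.751 × 10^6 m
GM = 2.057 × 10^19 m³/s²
2/r − 1/a = 5.33191 × 10^-7 − 2.7571 × 10^-7 = 2.57481 × 10^-7 m⁻¹
v² = GM (2/r − 1/a) = 5.29639 × 10^12 m²/s²
v = 2.30139 × 10^6 m/s ≈ 2301 km/s

Final answer: 2301 km/s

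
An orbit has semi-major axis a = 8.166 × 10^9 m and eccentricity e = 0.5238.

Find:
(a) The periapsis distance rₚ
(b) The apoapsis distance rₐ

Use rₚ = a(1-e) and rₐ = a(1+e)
a = 8.166 × 10^9 m
e = 0.5238:  1 − e = 0.4762,  1 + e = 1.5238
(a) rₚ = a(1 − e) = 8.166 × 10^9 m × 0.4762 = 3.88865 × 10^9 m ≈ 3.889 × 10^9 m
(b) rₐ = a(1 + e) = 8.166 × 10^9 m × 1.5238 = 1.24434 × 10^10 m ≈ 1.244 × 10^10 m

Final answer:
(a) rₚ = 3.889 × 10^9 m
(b) rₐ = 1.244 × 10^10 m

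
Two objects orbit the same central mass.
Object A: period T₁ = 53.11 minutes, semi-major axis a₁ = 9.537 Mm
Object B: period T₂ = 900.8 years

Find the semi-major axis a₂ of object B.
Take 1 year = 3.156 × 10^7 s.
T₁ = 53.11 minutes = 3186.6 s
T₂ = 900.8 years = 2.84292 × 10^10 s
a₁ = 9.537 Mm = 9.537 × 10^6 m
Kepler's third law: (T₂/T₁)² = (a₂/a₁)³  ⇒  a₂ = a₁ (T₂/T₁)^(2/3)
T₂/T₁ = 8.9215 × 10^6
(T₂/T₁)^(2/3) = 43015.5
a₂ = 9.537 × 10^6 m × 43015.5 = 4.10239 × 10^11 m ≈ 410.2 Gm

Final answer: a₂ = 410.2 Gm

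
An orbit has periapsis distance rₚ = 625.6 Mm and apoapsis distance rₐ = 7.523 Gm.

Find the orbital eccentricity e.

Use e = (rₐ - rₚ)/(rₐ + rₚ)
rₚ = 625.6 Mm = 6.256 × 10^8 m
rₐ = 7.523 Gm = 7.523 × 10^9 m
rₐ − rₚ = 6.8974 × 10^9 m
rₐ + rₚ = 8.1486 × 10^9 m
e = (rₐ − rₚ)/(rₐ + rₚ) = 0.846452

Final answer: e = 0.8465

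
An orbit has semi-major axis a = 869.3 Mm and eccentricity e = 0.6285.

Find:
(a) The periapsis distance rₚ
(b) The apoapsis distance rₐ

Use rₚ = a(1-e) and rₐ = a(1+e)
a = 869.3 Mm = 8.693 × 10^8 m
e = 0.6285:  1 − e = 0.3715,  1 + e = 1.6285
(a) rₚ = a(1 − e) = 8.693 × 10^8 m × 0.3715 = 3.22945 × 10^8 m ≈ 322.9 Mm
(b) rₐ = a(1 + e) = 8.693 × 10^8 m × 1.6285 = 1.41566 × 10^9 m ≈ 1.416 Gm

Final answer:
(a) rₚ = 322.9 Mm
(b) rₐ = 1.416 Gm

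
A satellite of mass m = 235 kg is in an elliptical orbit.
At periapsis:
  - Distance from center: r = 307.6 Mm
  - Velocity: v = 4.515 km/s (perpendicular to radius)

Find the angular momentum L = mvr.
r = 307.6 Mm = 3.076 × 10^8 m
v = 4.515 km/s = 4515 m/s
vr = 4515 × 3.076 × 10^8 = 1.38881 × 10^12 m²/s
L = m × vr = 235 × 1.38881 × 10^12 = 3.26371 × 10^14 kg·m²/s ≈ 3.264 × 10^14 kg·m²/s

Final answer: L = 3.264 × 10^14 kg·m²/s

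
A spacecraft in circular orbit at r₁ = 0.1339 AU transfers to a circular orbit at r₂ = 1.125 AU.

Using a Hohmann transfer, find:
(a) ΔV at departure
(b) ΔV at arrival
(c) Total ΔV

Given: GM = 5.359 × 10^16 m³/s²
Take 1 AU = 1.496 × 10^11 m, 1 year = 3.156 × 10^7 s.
r₁ = 0.1339 AU = 2.00314 × 10^10 m
r₂ = 1.125 AU = 1.683 × 10^11 m
GM = 5.359 × 10^16 m³/s²
Transfer ellipse: a_t = (r₁ + r₂)/2 = 9.41657 × 10^10 m
Circular speed at r₁: v₁ = √(GM/r₁) = 1635.63 m/s
Transfer speed at r₁ (periapsis): v₁ₜ = √(GM(2/r₁ − 1/a_t)) = 2186.66 m/s
(a) ΔV₁ = v₁ₜ − v₁ = 551.028 m/s ≈ 0.1162 AU/year
Circular speed at r₂: v₂ = √(GM/r₂) = 564.287 m/s
Transfer speed at r₂ (apoapsis): v₂ₜ = √(GM(2/r₂ − 1/a_t)) = 260.261 m/s
(b) ΔV₂ = v₂ − v₂ₜ = 304.025 m/s ≈ 304 m/s
(c) ΔV_total = ΔV₁ + ΔV₂ = 855.054 m/s ≈ 0.1804 AU/year

Final answer:
(a) ΔV₁ = 0.1162 AU/year
(b) ΔV₂ = 304 m/s
(c) ΔV_total = 0.1804 AU/year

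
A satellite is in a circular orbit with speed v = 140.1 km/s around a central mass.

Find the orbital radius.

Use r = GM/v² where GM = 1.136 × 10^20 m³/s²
v = 140.1 km/s = 140100 m/s
GM = 1.136 × 10^20 m³/s²
v² = 1.9628 × 10^10 m²/s²
r = GM/v² = (1.136 × 10^20) / (1.9628 × 10^10) = 5.78765 × 10^9 m ≈ 5.788 Gm

Final answer: 5.788 Gm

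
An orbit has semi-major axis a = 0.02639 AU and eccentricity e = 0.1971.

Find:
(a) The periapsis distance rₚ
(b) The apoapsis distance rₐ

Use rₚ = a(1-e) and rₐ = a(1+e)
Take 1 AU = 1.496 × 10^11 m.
a = 0.02639 AU = 3.94794 × 10^9 m
e = 0.1971:  1 − e = 0.8029,  1 + e = 1.1971
(a) rₚ = a(1 − e) = 3.94794 × 10^9 m × 0.8029 = 3.1698 × 10^9 m ≈ 0.02119 AU
(b) rₐ = a(1 + e) = 3.94794 × 10^9 m × 1.1971 = 4.72608 × 10^9 m ≈ 0.03159 AU

Final answer:
(a) rₚ = 0.02119 AU
(b) rₐ = 0.03159 AU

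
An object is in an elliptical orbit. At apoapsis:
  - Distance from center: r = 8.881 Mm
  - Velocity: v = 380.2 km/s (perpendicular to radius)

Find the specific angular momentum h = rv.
r = 8.881 Mm = 8.881 × 10^6 m
v = 380.2 km/s = 380200 m/s
h = rv = 8.881 × 10^6 × 380200 = 3.37656 × 10^12 m²/s ≈ 3.377 × 10^12 m²/s

Final answer: h = 3.377 × 10^12 m²/s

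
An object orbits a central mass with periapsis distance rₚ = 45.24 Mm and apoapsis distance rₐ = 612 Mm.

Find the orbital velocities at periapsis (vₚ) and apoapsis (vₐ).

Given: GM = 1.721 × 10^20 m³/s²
rₚ = 45.24 Mm = 4.524 × 10^7 m
rₐ = 612 Mm = 6.12 × 10^8 m
GM = 1.721 × 10^20 m³/s²
a = (rₚ + rₐ)/2 = 3.2862 × 10^8 m
Vis-viva: v² = GM (2/r − 1/a)
vₚ² = 1.721 × 10^20 × (4.42087 × 10^-8 − 3.04303 × 10^-9) = 7.08461 × 10^12 m²/s²
vₚ = 2.66169 × 10^6 m/s ≈ 2662 km/s
vₐ² = 1.721 × 10^20 × (3.26797 × 10^-9 − 3.04303 × 10^-9) = 3.87131 × 10^10 m²/s²
vₐ = 196756 m/s ≈ 196.8 km/s

Final answer: vₚ = 2662 km/s, vₐ = 196.8 km/s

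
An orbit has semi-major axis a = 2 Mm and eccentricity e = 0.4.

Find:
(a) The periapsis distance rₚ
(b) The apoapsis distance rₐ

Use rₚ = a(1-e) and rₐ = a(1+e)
a = 2 Mm = 2 × 10^6 m
e = 0.4:  1 − e = 0.6,  1 + e = 1.4
(a) rₚ = a(1 − e) = 2 × 10^6 m × 0.6 = 1.2 × 10^6 m ≈ 1.2 Mm
(b) rₐ = a(1 + e) = 2 × 10^6 m × 1.4 = 2.8 × 10^6 m ≈ 2.8 Mm

Final answer:
(a) rₚ = 1.2 Mm
(b) rₐ = 2.8 Mm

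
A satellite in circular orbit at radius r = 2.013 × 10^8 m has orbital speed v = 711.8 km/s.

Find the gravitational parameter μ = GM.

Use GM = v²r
r = 2.013 × 10^8 m
v = 711.8 km/s = 711800 m/s
v² = 5.06659 × 10^11 m²/s²
GM = v²r = 5.06659 × 10^11 × 2.013 × 10^8 = 1.01991 × 10^20 m³/s²
GM ≈ 1.02 × 10^20 m³/s²

Final answer: GM = 1.02 × 10^20 m³/s²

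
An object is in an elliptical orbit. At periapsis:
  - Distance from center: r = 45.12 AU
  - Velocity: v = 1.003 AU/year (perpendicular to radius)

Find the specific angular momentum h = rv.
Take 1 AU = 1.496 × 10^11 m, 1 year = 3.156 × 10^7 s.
r = 45.12 AU = 6.74995 × 10^12 m
v = 1.003 AU/year = 4754.4 m/s
h = rv = 6.74995 × 10^12 × 4754.4 = 3.2092 × 10^16 m²/s ≈ 3.209 × 10^16 m²/s

Final answer: h = 3.209 × 10^16 m²/s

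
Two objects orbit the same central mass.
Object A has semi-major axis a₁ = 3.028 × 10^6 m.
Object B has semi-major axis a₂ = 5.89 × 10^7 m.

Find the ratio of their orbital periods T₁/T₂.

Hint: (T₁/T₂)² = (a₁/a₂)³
a₁ = 3.028 × 10^6 m
a₂ = 5.89 × 10^7 m
a₁/a₂ = 0.0514092
T₁/T₂ = (a₁/a₂)^(3/2) = (0.0514092)^1.5 = 0.0116563

Final answer: T₁/T₂ = 0.01166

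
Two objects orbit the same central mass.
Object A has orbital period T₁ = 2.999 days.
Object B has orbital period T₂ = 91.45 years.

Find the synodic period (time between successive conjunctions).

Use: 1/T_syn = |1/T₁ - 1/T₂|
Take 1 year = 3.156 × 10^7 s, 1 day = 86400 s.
T₁ = 2.999 days = 259114 s
T₂ = 91.45 years = 2.88616 × 10^9 s
1/T₁ = 3.85931 × 10^-6 s⁻¹
1/T₂ = 3.46481 × 10^-10 s⁻¹
|1/T₁ − 1/T₂| = 3.85896 × 10^-6 s⁻¹
T_syn = 1 / |1/T₁ − 1/T₂| = 259137 s ≈ 2.999 days

Final answer: T_syn = 2.999 days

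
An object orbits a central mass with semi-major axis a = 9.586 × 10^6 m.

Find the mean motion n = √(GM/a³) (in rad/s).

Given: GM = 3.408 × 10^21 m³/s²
a = 9.586 × 10^6 m
GM = 3.408 × 10^21 m³/s²
a³ = 8.80871 × 10^20 m³
GM/a³ = (3.408 × 10^21) / (8.80871 × 10^20) = 3.8689 s⁻²
n = √(GM/a³) = 1.96695 rad/s ≈ 1.967 rad/s

Final answer: n = 1.967 rad/s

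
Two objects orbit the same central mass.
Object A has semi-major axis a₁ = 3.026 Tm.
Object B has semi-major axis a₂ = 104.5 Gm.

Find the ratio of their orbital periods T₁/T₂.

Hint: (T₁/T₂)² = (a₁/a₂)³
a₁ = 3.026 Tm = 3.026 × 10^12 m
a₂ = 104.5 Gm = 1.045 × 10^11 m
a₁/a₂ = 28.9569
T₁/T₂ = (a₁/a₂)^(3/2) = (28.9569)^1.5 = 155.822

Final answer: T₁/T₂ = 155.8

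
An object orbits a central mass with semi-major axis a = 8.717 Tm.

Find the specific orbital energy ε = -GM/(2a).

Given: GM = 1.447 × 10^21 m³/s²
a = 8.717 Tm = 8.717 × 10^12 m
GM = 1.447 × 10^21 m³/s²
2a = 1.7434 × 10^13 m
ε = −GM/(2a) = -8.29987 × 10^7 J/kg ≈ -83 MJ/kg

Final answer: -83 MJ/kg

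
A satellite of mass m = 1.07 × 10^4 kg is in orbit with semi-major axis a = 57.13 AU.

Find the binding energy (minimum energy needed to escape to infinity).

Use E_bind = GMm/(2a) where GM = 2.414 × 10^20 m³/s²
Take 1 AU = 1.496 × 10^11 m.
a = 57.13 AU = 8.54665 × 10^12 m
GM = 2.414 × 10^20 m³/s²
m = 1.07 × 10^4 kg
GMm = 2.414 × 10^20 × 10700 = 2.58298 × 10^24 m³·kg/s²
2a = 1.70933 × 10^13 m
E_bind = GMm/(2a) = 1.51111 × 10^11 J ≈ 151.1 GJ

Final answer: 151.1 GJ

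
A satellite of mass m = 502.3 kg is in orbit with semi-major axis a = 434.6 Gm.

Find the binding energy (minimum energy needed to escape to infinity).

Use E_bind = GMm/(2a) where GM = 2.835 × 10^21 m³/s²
a = 434.6 Gm = 4.346 × 10^11 m
GM = 2.835 × 10^21 m³/s²
m = 502.3 kg
GMm = 2.835 × 10^21 × 502.3 = 1.42402 × 10^24 m³·kg/s²
2a = 8.692 × 10^11 m
E_bind = GMm/(2a) = 1.63831 × 10^12 J ≈ 1.638 TJ

Final answer: 1.638 TJ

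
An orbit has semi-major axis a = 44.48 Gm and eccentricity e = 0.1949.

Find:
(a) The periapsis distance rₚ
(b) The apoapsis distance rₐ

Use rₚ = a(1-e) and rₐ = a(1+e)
a = 44.48 Gm = 4.448 × 10^10 m
e = 0.1949:  1 − e = 0.8051,  1 + e = 1.1949
(a) rₚ = a(1 − e) = 4.448 × 10^10 m × 0.8051 = 3.58108 × 10^10 m ≈ 35.81 Gm
(b) rₐ = a(1 + e) = 4.448 × 10^10 m × 1.1949 = 5.31492 × 10^10 m ≈ 53.15 Gm

Final answer:
(a) rₚ = 35.81 Gm
(b) rₐ = 53.15 Gm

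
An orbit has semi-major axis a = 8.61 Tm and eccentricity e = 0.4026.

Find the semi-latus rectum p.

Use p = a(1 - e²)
a = 8.61 Tm = 8.61 × 10^12 m
e = 0.4026,  e² = 0.162087,  1 − e² = 0.837913
p = a(1 − e²) = 8.61 × 10^12 m × 0.837913 = 7.21443 × 10^12 m ≈ 7.214 Tm

Final answer: p = 7.214 Tm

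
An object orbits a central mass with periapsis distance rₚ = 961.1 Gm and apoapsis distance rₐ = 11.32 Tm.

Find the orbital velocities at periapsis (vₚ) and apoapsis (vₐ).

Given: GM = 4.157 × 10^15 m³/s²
rₚ = 961.1 Gm = 9.611 × 10^11 m
rₐ = 11.32 Tm = 1.132 × 10^13 m
GM = 4.157 × 10^15 m³/s²
a = (rₚ + rₐ)/2 = 6.14055 × 10^12 m
Vis-viva: v² = GM (2/r − 1/a)
vₚ² = 4.157 × 10^15 × (2.08095 × 10^-12 − 1.62852 × 10^-13) = 7973.53 m²/s²
vₚ = 89.2946 m/s ≈ 89.29 m/s
vₐ² = 4.157 × 10^15 × (1.76678 × 10^-13 − 1.62852 × 10^-13) = 57.4771 m²/s²
vₐ = 7.58137 m/s ≈ 7.581 m/s

Final answer: vₚ = 89.29 m/s, vₐ = 7.581 m/s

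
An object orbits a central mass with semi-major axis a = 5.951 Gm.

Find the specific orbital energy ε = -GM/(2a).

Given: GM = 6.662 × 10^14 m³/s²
a = 5.951 Gm = 5.951 × 10^9 m
GM = 6.662 × 10^14 m³/s²
2a = 1.1902 × 10^10 m
ε = −GM/(2a) = -55973.8 J/kg ≈ -55.97 kJ/kg

Final answer: -55.97 kJ/kg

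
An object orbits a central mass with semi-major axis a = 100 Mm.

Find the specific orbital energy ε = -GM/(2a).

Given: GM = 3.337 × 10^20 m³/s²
a = 100 Mm = 1 × 10^8 m
GM = 3.337 × 10^20 m³/s²
2a = 2 × 10^8 m
ε = −GM/(2a) = -1.6685 × 10^12 J/kg ≈ -1668 GJ/kg

Final answer: -1668 GJ/kg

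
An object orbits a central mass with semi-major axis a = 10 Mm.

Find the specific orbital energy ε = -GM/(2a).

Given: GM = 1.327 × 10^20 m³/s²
a = 10 Mm = 1 × 10^7 m
GM = 1.327 × 10^20 m³/s²
2a = 2 × 10^7 m
ε = −GM/(2a) = -6.635 × 10^12 J/kg ≈ -6635 GJ/kg

Final answer: -6635 GJ/kg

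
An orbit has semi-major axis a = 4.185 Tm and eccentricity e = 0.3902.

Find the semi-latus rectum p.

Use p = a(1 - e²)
a = 4.185 Tm = 4.185 × 10^12 m
e = 0.3902,  e² = 0.152256,  1 − e² = 0.847744
p = a(1 − e²) = 4.185 × 10^12 m × 0.847744 = 3.54781 × 10^12 m ≈ 3.548 Tm

Final answer: p = 3.548 Tm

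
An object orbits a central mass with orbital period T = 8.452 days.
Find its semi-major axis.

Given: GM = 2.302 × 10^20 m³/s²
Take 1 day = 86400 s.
T = 8.452 days = 730253 s
GM = 2.302 × 10^20 m³/s²
Kepler's third law: a³ = GM T² / (4π²)
T² = 5.33269 × 10^11 s²
a³ = (2.302 × 10^20) × (5.33269 × 10^11) / (4π²) = 3.10951 × 10^30 m³
a = (a³)^(1/3) = 1.45959 × 10^10 m ≈ 1.46 × 10^10 m

Final answer: 1.46 × 10^10 m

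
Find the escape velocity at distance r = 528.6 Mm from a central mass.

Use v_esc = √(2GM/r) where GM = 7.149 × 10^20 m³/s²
r = 528.6 Mm = 5.286 × 10^8 m
GM = 7.149 × 10^20 m³/s²
2GM/r = 2 × (7.149 × 10^20) / (5.286 × 10^8) = 2.70488 × 10^12 m²/s²
v_esc = √(2GM/r) = 1.64465 × 10^6 m/s ≈ 1645 km/s

Final answer: 1645 km/s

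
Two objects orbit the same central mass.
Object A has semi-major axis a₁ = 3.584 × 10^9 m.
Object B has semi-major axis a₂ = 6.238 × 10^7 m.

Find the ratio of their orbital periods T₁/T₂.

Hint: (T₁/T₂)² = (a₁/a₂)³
a₁ = 3.584 × 10^9 m
a₂ = 6.238 × 10^7 m
a₁/a₂ = 57.4543
T₁/T₂ = (a₁/a₂)^(3/2) = (57.4543)^1.5 = 435.496

Final answer: T₁/T₂ = 435.5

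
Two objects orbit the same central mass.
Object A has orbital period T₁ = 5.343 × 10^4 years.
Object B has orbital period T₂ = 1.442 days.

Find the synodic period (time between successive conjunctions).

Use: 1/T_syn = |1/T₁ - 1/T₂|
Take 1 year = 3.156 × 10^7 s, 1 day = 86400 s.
T₁ = 5.343 × 10^4 years = 1.68625 × 10^12 s
T₂ = 1.442 days = 124589 s
1/T₁ = 5.93032 × 10^-13 s⁻¹
1/T₂ = 8.0264 × 10^-6 s⁻¹
|1/T₁ − 1/T₂| = 8.0264 × 10^-6 s⁻¹
T_syn = 1 / |1/T₁ − 1/T₂| = 124589 s ≈ 1.442 days

Final answer: T_syn = 1.442 days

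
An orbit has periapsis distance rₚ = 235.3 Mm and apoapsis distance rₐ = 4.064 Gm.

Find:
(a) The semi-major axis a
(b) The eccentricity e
rₚ = 235.3 Mm = 2.353 × 10^8 m
rₐ = 4.064 Gm = 4.064 × 10^9 m
(a) a = (rₚ + rₐ)/2 = 2.14965 × 10^9 m ≈ 2.15 Gm
(b) e = (rₐ − rₚ)/(rₐ + rₚ) = (3.8287 × 10^9) / (4.2993 × 10^9) = 0.89054

Final answer:
(a) a = 2.15 Gm
(b) e = 0.8905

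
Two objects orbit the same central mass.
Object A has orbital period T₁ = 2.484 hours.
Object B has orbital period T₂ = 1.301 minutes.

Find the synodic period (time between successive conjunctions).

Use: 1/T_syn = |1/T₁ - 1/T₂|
T₁ = 2.484 hours = 8942.4 s
T₂ = 1.301 minutes = 78.06 s
1/T₁ = 0.000111827 s⁻¹
1/T₂ = 0.0128107 s⁻¹
|1/T₁ − 1/T₂| = 0.0126988 s⁻¹
T_syn = 1 / |1/T₁ − 1/T₂| = 78.7474 s ≈ 1.312 minutes

Final answer: T_syn = 1.312 minutes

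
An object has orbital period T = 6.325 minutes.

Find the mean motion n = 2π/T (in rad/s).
T = 6.325 minutes = 379.5 s
n = 2π / 379.5 s = 0.0165565 rad/s ≈ 0.01656 rad/s

Final answer: n = 0.01656 rad/s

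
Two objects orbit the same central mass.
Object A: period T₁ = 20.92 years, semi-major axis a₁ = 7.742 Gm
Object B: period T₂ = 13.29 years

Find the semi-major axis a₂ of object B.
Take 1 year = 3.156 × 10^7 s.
T₁ = 20.92 years = 6.60235 × 10^8 s
T₂ = 13.29 years = 4.19432 × 10^8 s
a₁ = 7.742 Gm = 7.742 × 10^9 m
Kepler's third law: (T₂/T₁)² = (a₂/a₁)³  ⇒  a₂ = a₁ (T₂/T₁)^(2/3)
T₂/T₁ = 0.635277
(T₂/T₁)^(2/3) = 0.738996
a₂ = 7.742 × 10^9 m × 0.738996 = 5.72131 × 10^9 m ≈ 5.721 Gm

Final answer: a₂ = 5.721 Gm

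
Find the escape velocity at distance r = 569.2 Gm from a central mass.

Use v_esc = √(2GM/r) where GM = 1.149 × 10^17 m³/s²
r = 569.2 Gm = 5.692 × 10^11 m
GM = 1.149 × 10^17 m³/s²
2GM/r = 2 × (1.149 × 10^17) / (5.692 × 10^11) = 403725 m²/s²
v_esc = √(2GM/r) = 635.393 m/s ≈ 635.4 m/s

Final answer: 635.4 m/s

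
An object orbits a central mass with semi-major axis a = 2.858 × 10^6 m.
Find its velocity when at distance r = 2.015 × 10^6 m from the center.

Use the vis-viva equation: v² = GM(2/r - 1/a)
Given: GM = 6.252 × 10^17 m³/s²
a = 2.858 × 10^6 m
r = 2.015 × 10^6 m
GM = 6.252 × 10^17 m³/s²
2/r − 1/a = 9.92556 × 10^-7 − 3.49895 × 10^-7 = 6.42661 × 10^-7 m⁻¹
v² = GM (2/r − 1/a) = 4.01792 × 10^11 m²/s²
v = 633870 m/s ≈ 633.9 km/s

Final answer: 633.9 km/s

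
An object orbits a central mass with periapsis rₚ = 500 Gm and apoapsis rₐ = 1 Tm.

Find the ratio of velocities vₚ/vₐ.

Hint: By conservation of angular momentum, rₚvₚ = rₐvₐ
rₚ = 500 Gm = 5 × 10^11 m
rₐ = 1 Tm = 1 × 10^12 m
rₚvₚ = rₐvₐ  ⇒  vₚ/vₐ = rₐ/rₚ
vₚ/vₐ = (1 × 10^12) / (5 × 10^11) = 2

Final answer: vₚ/vₐ = 2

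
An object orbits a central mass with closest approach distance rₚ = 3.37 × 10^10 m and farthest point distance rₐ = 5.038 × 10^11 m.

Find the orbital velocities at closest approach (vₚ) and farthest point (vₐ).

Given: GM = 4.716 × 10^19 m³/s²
rₚ = 3.37 × 10^10 m
rₐ = 5.038 × 10^11 m
GM = 4.716 × 10^19 m³/s²
a = (rₚ + rₐ)/2 = 2.6875 × 10^11 m
Vis-viva: v² = GM (2/r − 1/a)
vₚ² = 4.716 × 10^19 × (5.93472 × 10^-11 − 3.72093 × 10^-12) = 2.62333 × 10^9 m²/s²
vₚ = 51218.5 m/s ≈ 51.22 km/s
vₐ² = 4.716 × 10^19 × (3.96983 × 10^-12 − 3.72093 × 10^-12) = 1.17381 × 10^7 m²/s²
vₐ = 3426.09 m/s ≈ 3.426 km/s

Final answer: vₚ = 51.22 km/s, vₐ = 3.426 km/s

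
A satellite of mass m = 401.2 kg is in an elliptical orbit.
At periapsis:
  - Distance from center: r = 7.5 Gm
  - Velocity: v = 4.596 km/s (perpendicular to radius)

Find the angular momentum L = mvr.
r = 7.5 Gm = 7.5 × 10^9 m
v = 4.596 km/s = 4596 m/s
vr = 4596 × 7.5 × 10^9 = 3.447 × 10^13 m²/s
L = m × vr = 401.2 × 3.447 × 10^13 = 1.38294 × 10^16 kg·m²/s ≈ 1.383 × 10^16 kg·m²/s

Final answer: L = 1.383 × 10^16 kg·m²/s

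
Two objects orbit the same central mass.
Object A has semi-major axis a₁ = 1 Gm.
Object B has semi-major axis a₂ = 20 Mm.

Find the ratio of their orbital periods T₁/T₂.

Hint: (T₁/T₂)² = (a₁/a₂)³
a₁ = 1 Gm = 1 × 10^9 m
a₂ = 20 Mm = 2 × 10^7 m
a₁/a₂ = 50
T₁/T₂ = (a₁/a₂)^(3/2) = (50)^1.5 = 353.553

Final answer: T₁/T₂ = 353.6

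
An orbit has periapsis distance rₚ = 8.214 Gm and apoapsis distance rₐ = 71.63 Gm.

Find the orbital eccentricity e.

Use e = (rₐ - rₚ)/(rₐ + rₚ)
rₚ = 8.214 Gm = 8.214 × 10^9 m
rₐ = 71.63 Gm = 7.163 × 10^10 m
rₐ − rₚ = 6.3416 × 10^10 m
rₐ + rₚ = 7.9844 × 10^10 m
e = (rₐ − rₚ)/(rₐ + rₚ) = 0.794249

Final answer: e = 0.7942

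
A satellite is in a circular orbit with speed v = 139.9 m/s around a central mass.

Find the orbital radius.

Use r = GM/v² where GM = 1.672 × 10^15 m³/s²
v = 139.9 m/s
GM = 1.672 × 10^15 m³/s²
v² = 19572 m²/s²
r = GM/v² = (1.672 × 10^15) / 19572 = 8.54281 × 10^10 m ≈ 85.43 Gm

Final answer: 85.43 Gm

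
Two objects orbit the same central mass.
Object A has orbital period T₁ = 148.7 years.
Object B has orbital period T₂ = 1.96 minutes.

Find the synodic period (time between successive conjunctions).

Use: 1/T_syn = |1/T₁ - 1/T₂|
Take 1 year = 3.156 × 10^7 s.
T₁ = 148.7 years = 4.69297 × 10^9 s
T₂ = 1.96 minutes = 117.6 s
1/T₁ = 2.13085 × 10^-10 s⁻¹
1/T₂ = 0.0085034 s⁻¹
|1/T₁ − 1/T₂| = 0.0085034 s⁻¹
T_syn = 1 / |1/T₁ − 1/T₂| = 117.6 s ≈ 1.96 minutes

Final answer: T_syn = 1.96 minutes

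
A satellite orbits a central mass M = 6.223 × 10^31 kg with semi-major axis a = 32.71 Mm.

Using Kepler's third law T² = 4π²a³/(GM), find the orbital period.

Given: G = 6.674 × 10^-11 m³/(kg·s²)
M = 6.223 × 10^31 kg
GM = G × M = 6.674 × 10^-11 × 6.223 × 10^31 = 4.15323 × 10^21 m³/s²
a = 32.71 Mm = 3.271 × 10^7 m
a³ = 3.49979 × 10^22 m³
T = 2π √(a³/GM) = 2π √((3.49979 × 10^22) / (4.15323 × 10^21)) = 2π × 2.90287 s
T = 18.2393 s ≈ 18.24 seconds

Final answer: 18.24 seconds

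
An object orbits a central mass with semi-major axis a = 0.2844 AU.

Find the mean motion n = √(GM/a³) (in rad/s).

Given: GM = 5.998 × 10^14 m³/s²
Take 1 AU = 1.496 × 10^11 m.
a = 0.2844 AU = 4.25462 × 10^10 m
GM = 5.998 × 10^14 m³/s²
a³ = 7.70165 × 10^31 m³
GM/a³ = (5.998 × 10^14) / (7.70165 × 10^31) = 7.78795 × 10^-18 s⁻²
n = √(GM/a³) = 2.79069 × 10^-9 rad/s ≈ 2.791 × 10^-9 rad/s

Final answer: n = 2.791 × 10^-9 rad/s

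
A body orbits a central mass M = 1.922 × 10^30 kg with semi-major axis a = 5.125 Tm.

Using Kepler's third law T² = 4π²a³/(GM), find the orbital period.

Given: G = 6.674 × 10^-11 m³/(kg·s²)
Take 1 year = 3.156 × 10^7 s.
M = 1.922 × 10^30 kg
GM = G × M = 6.674 × 10^-11 × 1.922 × 10^30 = 1.28274 × 10^20 m³/s²
a = 5.125 Tm = 5.125 × 10^12 m
a³ = 1.34611 × 10^38 m³
T = 2π √(a³/GM) = 2π √((1.34611 × 10^38) / (1.28274 × 10^20)) = 2π × 1.0244 × 10^9 s
T = 6.43652 × 10^9 s ≈ 203.9 years

Final answer: 203.9 years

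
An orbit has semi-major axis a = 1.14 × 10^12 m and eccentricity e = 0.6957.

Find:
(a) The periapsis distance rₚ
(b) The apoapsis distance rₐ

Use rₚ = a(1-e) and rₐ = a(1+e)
a = 1.14 × 10^12 m
e = 0.6957:  1 − e = 0.3043,  1 + e = 1.6957
(a) rₚ = a(1 − e) = 1.14 × 10^12 m × 0.3043 = 3.46902 × 10^11 m ≈ 3.469 × 10^11 m
(b) rₐ = a(1 + e) = 1.14 × 10^12 m × 1.6957 = 1.9331 × 10^12 m ≈ 1.933 × 10^12 m

Final answer:
(a) rₚ = 3.469 × 10^11 m
(b) rₐ = 1.933 × 10^12 m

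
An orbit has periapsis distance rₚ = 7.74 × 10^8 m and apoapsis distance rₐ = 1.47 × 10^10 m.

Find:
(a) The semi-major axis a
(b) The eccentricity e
rₚ = 7.74 × 10^8 m
rₐ = 1.47 × 10^10 m
(a) a = (rₚ + rₐ)/2 = 7.737 × 10^9 m ≈ 7.737 × 10^9 m
(b) e = (rₐ − rₚ)/(rₐ + rₚ) = (1.3926 × 10^10) / (1.5474 × 10^10) = 0.899961

Final answer:
(a) a = 7.737 × 10^9 m
(b) e = 0.9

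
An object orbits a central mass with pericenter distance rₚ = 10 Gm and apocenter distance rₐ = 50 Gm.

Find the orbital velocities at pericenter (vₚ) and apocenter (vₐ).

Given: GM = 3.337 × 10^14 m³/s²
rₚ = 10 Gm = 1 × 10^10 m
rₐ = 50 Gm = 5 × 10^10 m
GM = 3.337 × 10^14 m³/s²
a = (rₚ + rₐ)/2 = 3 × 10^10 m
Vis-viva: v² = GM (2/r − 1/a)
vₚ² = 3.337 × 10^14 × (2 × 10^-10 − 3.33333 × 10^-11) = 55616.7 m²/s²
vₚ = 235.832 m/s ≈ 235.8 m/s
vₐ² = 3.337 × 10^14 × (4 × 10^-11 − 3.33333 × 10^-11) = 2224.67 m²/s²
vₐ = 47.1664 m/s ≈ 47.17 m/s

Final answer: vₚ = 235.8 m/s, vₐ = 47.17 m/s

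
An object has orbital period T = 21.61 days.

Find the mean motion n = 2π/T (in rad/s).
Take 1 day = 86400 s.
T = 21.61 days = 1.8671 × 10^6 s
n = 2π / (1.8671 × 10^6 s) = 3.3652 × 10^-6 rad/s ≈ 3.365 × 10^-6 rad/s

Final answer: n = 3.365 × 10^-6 rad/s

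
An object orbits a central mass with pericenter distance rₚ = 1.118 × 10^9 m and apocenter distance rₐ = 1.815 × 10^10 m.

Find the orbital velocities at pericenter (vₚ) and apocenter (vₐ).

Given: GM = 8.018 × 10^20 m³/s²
rₚ = 1.118 × 10^9 m
rₐ = 1.815 × 10^10 m
GM = 8.018 × 10^20 m³/s²
a = (rₚ + rₐ)/2 = 9.634 × 10^9 m
Vis-viva: v² = GM (2/r − 1/a)
vₚ² = 8.018 × 10^20 × (1.78891 × 10^-9 − 1.03799 × 10^-10) = 1.35112 × 10^12 m²/s²
vₚ = 1.16238 × 10^6 m/s ≈ 1162 km/s
vₐ² = 8.018 × 10^20 × (1.10193 × 10^-10 − 1.03799 × 10^-10) = 5.12654 × 10^9 m²/s²
vₐ = 71599.9 m/s ≈ 71.6 km/s

Final answer: vₚ = 1162 km/s, vₐ = 71.6 km/s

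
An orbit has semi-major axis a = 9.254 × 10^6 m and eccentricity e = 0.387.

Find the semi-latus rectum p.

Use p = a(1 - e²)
a = 9.254 × 10^6 m
e = 0.387,  e² = 0.149769,  1 − e² = 0.850231
p = a(1 − e²) = 9.254 × 10^6 m × 0.850231 = 7.86804 × 10^6 m ≈ 7.868 × 10^6 m

Final answer: p = 7.868 × 10^6 m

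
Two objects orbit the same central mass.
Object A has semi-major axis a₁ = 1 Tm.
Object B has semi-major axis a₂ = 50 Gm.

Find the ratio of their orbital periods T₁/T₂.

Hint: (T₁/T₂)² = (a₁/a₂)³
a₁ = 1 Tm = 1 × 10^12 m
a₂ = 50 Gm = 5 × 10^10 m
a₁/a₂ = 20
T₁/T₂ = (a₁/a₂)^(3/2) = (20)^1.5 = 89.4427

Final answer: T₁/T₂ = 89.44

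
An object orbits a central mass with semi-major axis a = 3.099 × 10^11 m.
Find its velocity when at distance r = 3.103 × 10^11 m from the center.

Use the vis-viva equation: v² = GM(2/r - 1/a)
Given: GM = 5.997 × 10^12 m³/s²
a = 3.099 × 10^11 m
r = 3.103 × 10^11 m
GM = 5.997 × 10^12 m³/s²
2/r − 1/a = 6.44538 × 10^-12 − 3.22685 × 10^-12 = 3.21853 × 10^-12 m⁻¹
v² = GM (2/r − 1/a) = 19.3015 m²/s²
v = 4.39335 m/s ≈ 4.393 m/s

Final answer: 4.393 m/s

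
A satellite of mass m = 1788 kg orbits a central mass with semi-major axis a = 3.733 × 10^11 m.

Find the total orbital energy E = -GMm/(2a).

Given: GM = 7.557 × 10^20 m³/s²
a = 3.733 × 10^11 m
GM = 7.557 × 10^20 m³/s²
2a = 7.466 × 10^11 m
GMm = 7.557 × 10^20 × 1788 = 1.35119 × 10^24 m³·kg/s²
E = −GMm/(2a) = -1.80979 × 10^12 J ≈ -1.81 TJ

Final answer: -1.81 TJ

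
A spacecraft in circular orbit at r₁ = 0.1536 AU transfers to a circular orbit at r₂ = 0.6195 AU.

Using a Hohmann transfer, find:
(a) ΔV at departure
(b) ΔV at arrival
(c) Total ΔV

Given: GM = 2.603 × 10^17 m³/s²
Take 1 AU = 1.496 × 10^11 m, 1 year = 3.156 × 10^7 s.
r₁ = 0.1536 AU = 2.29786 × 10^10 m
r₂ = 0.6195 AU = 9.26772 × 10^10 m
GM = 2.603 × 10^17 m³/s²
Transfer ellipse: a_t = (r₁ + r₂)/2 = 5.78279 × 10^10 m
Circular speed at r₁: v₁ = √(GM/r₁) = 3365.7 m/s
Transfer speed at r₁ (periapsis): v₁ₜ = √(GM(2/r₁ − 1/a_t)) = 4260.82 m/s
(a) ΔV₁ = v₁ₜ − v₁ = 895.121 m/s ≈ 0.1888 AU/year
Circular speed at r₂: v₂ = √(GM/r₂) = 1675.91 m/s
Transfer speed at r₂ (apoapsis): v₂ₜ = √(GM(2/r₂ − 1/a_t)) = 1056.44 m/s
(b) ΔV₂ = v₂ − v₂ₜ = 619.473 m/s ≈ 0.1307 AU/year
(c) ΔV_total = ΔV₁ + ΔV₂ = 1514.59 m/s ≈ 0.3195 AU/year

Final answer:
(a) ΔV₁ = 0.1888 AU/year
(b) ΔV₂ = 0.1307 AU/year
(c) ΔV_total = 0.3195 AU/year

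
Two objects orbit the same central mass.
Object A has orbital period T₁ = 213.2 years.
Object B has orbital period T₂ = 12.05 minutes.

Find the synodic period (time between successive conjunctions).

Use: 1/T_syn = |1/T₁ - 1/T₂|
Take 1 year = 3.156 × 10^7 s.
T₁ = 213.2 years = 6.72859 × 10^9 s
T₂ = 12.05 minutes = 723 s
1/T₁ = 1.4862 × 10^-10 s⁻¹
1/T₂ = 0.00138313 s⁻¹
|1/T₁ − 1/T₂| = 0.00138313 s⁻¹
T_syn = 1 / |1/T₁ − 1/T₂| = 723 s ≈ 12.05 minutes

Final answer: T_syn = 12.05 minutes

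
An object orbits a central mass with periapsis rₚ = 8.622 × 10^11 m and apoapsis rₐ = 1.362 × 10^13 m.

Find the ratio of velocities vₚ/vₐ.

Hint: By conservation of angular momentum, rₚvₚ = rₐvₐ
rₚ = 8.622 × 10^11 m
rₐ = 1.362 × 10^13 m
rₚvₚ = rₐvₐ  ⇒  vₚ/vₐ = rₐ/rₚ
vₚ/vₐ = (1.362 × 10^13) / (8.622 × 10^11) = 15.7968

Final answer: vₚ/vₐ = 15.8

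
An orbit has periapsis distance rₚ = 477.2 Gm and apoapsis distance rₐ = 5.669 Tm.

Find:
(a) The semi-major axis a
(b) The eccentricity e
rₚ = 477.2 Gm = 4.772 × 10^11 m
rₐ = 5.669 Tm = 5.669 × 10^12 m
(a) a = (rₚ + rₐ)/2 = 3.0731 × 10^12 m ≈ 3.073 Tm
(b) e = (rₐ − rₚ)/(rₐ + rₚ) = (5.1918 × 10^12) / (6.1462 × 10^12) = 0.844717

Final answer:
(a) a = 3.073 Tm
(b) e = 0.8447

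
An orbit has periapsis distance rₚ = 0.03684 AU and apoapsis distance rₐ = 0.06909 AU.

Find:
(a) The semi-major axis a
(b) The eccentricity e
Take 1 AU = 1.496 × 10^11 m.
rₚ = 0.03684 AU = 5.51126 × 10^9 m
rₐ = 0.06909 AU = 1.03359 × 10^10 m
(a) a = (rₚ + rₐ)/2 = 7.92356 × 10^9 m ≈ 0.05296 AU
(b) e = (rₐ − rₚ)/(rₐ + rₚ) = (4.8246 × 10^9) / (1.58471 × 10^10) = 0.304446

Final answer:
(a) a = 0.05296 AU
(b) e = 0.3044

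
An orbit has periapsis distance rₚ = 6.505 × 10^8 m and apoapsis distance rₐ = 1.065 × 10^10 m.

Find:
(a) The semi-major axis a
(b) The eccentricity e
rₚ = 6.505 × 10^8 m
rₐ = 1.065 × 10^10 m
(a) a = (rₚ + rₐ)/2 = 5.65025 × 10^9 m ≈ 5.65 × 10^9 m
(b) e = (rₐ − rₚ)/(rₐ + rₚ) = (9.9995 × 10^9) / (1.13005 × 10^10) = 0.884872

Final answer:
(a) a = 5.65 × 10^9 m
(b) e = 0.8849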